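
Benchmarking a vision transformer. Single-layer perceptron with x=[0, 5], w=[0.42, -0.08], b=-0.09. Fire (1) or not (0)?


z = (0)·(0.42) + (5)·(-0.08) - 0.09
  = -0.49
step(z) = 0 (z<0)

0


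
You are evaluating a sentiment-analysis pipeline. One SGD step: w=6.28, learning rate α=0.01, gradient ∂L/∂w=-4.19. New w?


w_new = w - α·∇
= 6.28 - 0.01·-4.19
= 6.28 + 0.0419
= 6.3219

6.3219


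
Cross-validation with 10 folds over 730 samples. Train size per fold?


Fold size = 730/10 = 73
Training per fold = 730 - 73 = 657

657


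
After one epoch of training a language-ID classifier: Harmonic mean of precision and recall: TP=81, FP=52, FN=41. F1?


Precision = 81/133 = 0.609
Recall = 81/122 = 0.6639
F1 = 2·P·R/(P+R) = 2·TP/(2·TP+FP+FN) = 162/(162+52+41) = 162/255 = 0.6353

0.6353


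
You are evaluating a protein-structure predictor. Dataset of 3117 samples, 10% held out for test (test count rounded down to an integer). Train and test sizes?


Test = ⌊3117·10/100⌋ = 311
Train = 3117 - 311 = 2806

Train: 2806, Test: 311


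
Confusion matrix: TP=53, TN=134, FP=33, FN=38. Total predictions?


Total = TP + TN + FP + FN
= 53 + 134 + 33 + 38
= 258
(Predicted positive: 86, predicted negative: 172)

258


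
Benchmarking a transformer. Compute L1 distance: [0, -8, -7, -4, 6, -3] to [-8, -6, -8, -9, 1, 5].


d = |0+ 8| + |-8+ 6| + |-7+ 8| + |-4+ 9| + |6-1| + |-3-5|
  = 8 + 2 + 1 + 5 + 5 + 8
  = 29

29


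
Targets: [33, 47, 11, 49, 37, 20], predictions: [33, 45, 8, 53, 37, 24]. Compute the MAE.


Absolute errors: |33-33|=0, |47-45|=2, |11-8|=3, |49-53|=4, |37-37|=0, |20-24|=4
Sum = 13
MAE = 13/6 = 13/6

13/6


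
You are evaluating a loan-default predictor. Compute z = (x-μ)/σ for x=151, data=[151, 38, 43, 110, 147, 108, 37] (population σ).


μ = 90.5714, σ = 46.925
z = (151 - 90.5714)/46.925 = 1.2878

1.2878


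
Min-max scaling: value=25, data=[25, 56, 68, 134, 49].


min=25, max=134
(25-25)/(134-25) = 0/109 = 0.0

0.0


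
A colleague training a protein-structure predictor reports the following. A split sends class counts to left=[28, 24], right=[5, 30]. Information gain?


Parent = [33, 54], H_parent = 0.9576
H_left = 0.9957 (n=52), H_right = 0.5917 (n=35)
H_children = (52/87)·0.9957 + (35/87)·0.5917 = 0.8332
IG = 0.9576 - 0.8332 = 0.1244

0.1244


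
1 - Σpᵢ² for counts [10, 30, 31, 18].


Probabilities: [10/89, 30/89, 31/89, 18/89] ≈ [0.1124, 0.3371, 0.3483, 0.2022]
Σpᵢ² = (100 + 900 + 961 + 324)/89² = 2285/7921
Gini = 1 - Σpᵢ² = 1 - 2285/7921 = 0.7115

0.7115


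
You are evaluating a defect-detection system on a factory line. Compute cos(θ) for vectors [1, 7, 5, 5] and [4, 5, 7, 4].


A·B = 1·4 + 7·5 + 5·7 + 5·4 = 94
‖A‖ = √100 = 10, ‖B‖ = √106 = 10.2956
cos = 94/(√100·√106) = 94/√10600 = 0.913

0.913


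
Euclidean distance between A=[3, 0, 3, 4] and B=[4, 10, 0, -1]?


d = √((3-4)² + (0-10)² + (3-0)² + (4+ 1)²)
  = √(1 + 100 + 9 + 25)
  = √135 = 11.619

11.619


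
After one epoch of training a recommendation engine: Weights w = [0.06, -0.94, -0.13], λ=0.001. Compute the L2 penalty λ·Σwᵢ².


‖w‖₂² = (0.06)² + (-0.94)² + (-0.13)²
     = 0.0036 + 0.8836 + 0.0169
     = 0.9041
λ·‖w‖₂² = 0.001·0.9041 = 0.000904

0.000904


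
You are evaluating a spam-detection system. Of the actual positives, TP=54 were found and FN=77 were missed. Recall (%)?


Recall = TP/(TP+FN)
= 54/(54+77)
= 54/131 = 41.22%

41.22%


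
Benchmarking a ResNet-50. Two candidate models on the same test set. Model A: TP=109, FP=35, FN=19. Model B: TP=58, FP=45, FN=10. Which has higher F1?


Model A: P=109/144=0.7569, R=109/128=0.8516, F1=2PR/(P+R)=2TP/(2TP+FP+FN)=218/272=0.8015
Model B: P=58/103=0.5631, R=58/68=0.8529, F1=2PR/(P+R)=2TP/(2TP+FP+FN)=116/171=0.6784
0.8015 > 0.6784 → Model A

Model A


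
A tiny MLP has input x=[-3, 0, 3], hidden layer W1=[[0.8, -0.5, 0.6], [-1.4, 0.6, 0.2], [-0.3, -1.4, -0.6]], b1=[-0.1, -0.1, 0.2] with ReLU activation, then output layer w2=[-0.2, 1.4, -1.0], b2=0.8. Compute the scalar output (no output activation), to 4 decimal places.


z1[0] = (0.8)·(-3) + (-0.5)·(0) + (0.6)·(3) - 0.1 = -0.7
z1[1] = (-1.4)·(-3) + (0.6)·(0) + (0.2)·(3) - 0.1 = 4.7
z1[2] = (-0.3)·(-3) + (-1.4)·(0) + (-0.6)·(3) + 0.2 = -0.7
h = ReLU(z1) = [0.0, 4.7, 0.0]
output = (-0.2)·(0.0) + (1.4)·(4.7) + (-1.0)·(0.0) + 0.8 = 7.38

7.38


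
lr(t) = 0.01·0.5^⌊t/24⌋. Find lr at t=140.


n_drops = ⌊140/24⌋ = 5
lr = 0.01·0.5^5 = 0.01·0.03125 = 0.0003125

0.0003125


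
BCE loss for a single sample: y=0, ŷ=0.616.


BCE = -[y·ln(p) + (1-y)·ln(1-p)]
= -0 - 1·ln(1-0.616)
= -ln(0.384) = 0.9571

0.9571


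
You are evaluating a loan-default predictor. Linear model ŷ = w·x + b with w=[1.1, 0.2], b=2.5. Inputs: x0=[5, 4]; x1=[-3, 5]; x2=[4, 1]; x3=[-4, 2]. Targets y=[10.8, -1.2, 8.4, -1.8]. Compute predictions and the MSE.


ŷ0 = (1.1)·(5) + (0.2)·(4) + 2.5 = 8.8
ŷ1 = (1.1)·(-3) + (0.2)·(5) + 2.5 = 0.2
ŷ2 = (1.1)·(4) + (0.2)·(1) + 2.5 = 7.1
ŷ3 = (1.1)·(-4) + (0.2)·(2) + 2.5 = -1.5
errors² = [4.0, 1.96, 1.69, 0.09]
MSE = 7.7400/4 = 1.935

1.935


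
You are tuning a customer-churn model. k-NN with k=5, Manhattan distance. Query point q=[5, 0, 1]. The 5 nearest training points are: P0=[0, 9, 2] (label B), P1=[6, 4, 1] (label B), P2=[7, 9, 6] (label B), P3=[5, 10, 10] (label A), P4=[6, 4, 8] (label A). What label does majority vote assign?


d(q,P0) = 15  (label B)
d(q,P1) = 5  (label B)
d(q,P2) = 16  (label B)
d(q,P3) = 19  (label A)
d(q,P4) = 12  (label A)
Votes: A=2, B=3
Majority → B

B


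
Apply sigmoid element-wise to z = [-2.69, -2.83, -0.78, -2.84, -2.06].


σ(-2.69) = 1/(1+e^2.69) = 0.0636
σ(-2.83) = 1/(1+e^2.83) = 0.0557
σ(-0.78) = 1/(1+e^0.78) = 0.3143
σ(-2.84) = 1/(1+e^2.84) = 0.0552
σ(-2.06) = 1/(1+e^2.06) = 0.113
result = [0.0636, 0.0557, 0.3143, 0.0552, 0.113]

[0.0636, 0.0557, 0.3143, 0.0552, 0.113]


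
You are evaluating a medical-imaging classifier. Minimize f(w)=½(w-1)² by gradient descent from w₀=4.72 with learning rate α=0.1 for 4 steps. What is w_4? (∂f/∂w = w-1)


step 1: grad = 4.72-1 = 3.72; w = 4.72 - 0.1·(3.72) = 4.348
step 2: grad = 4.348-1 = 3.348; w = 4.348 - 0.1·(3.348) = 4.0132
step 3: grad = 4.0132-1 = 3.0132; w = 4.0132 - 0.1·(3.0132) = 3.71188
step 4: grad = 3.71188-1 = 2.71188; w = 3.71188 - 0.1·(2.71188) = 3.440692

3.440692


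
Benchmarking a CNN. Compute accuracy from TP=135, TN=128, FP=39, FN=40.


Accuracy = (TP+TN)/(TP+TN+FP+FN)
= (135+128)/(342)
= 263/342 = 76.9%

76.9%


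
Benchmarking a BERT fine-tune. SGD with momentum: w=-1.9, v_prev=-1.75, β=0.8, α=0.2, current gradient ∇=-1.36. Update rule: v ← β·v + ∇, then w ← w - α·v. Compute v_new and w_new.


v_new = 0.8·-1.75 - 1.36 = -1.4 - 1.36 = -2.76
w_new = -1.9 - 0.2·-2.76 = -1.9 + 0.552 = -1.348

v_new=-2.76, w_new=-1.348


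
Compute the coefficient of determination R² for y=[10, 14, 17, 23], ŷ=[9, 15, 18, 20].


ȳ = 16
SS_res = Σ(y-ŷ)² = 12
SS_tot = Σ(y-ȳ)² = 90
R² = 1 - SS_res/SS_tot = 1 - 0.1333 = 0.8667

0.8667


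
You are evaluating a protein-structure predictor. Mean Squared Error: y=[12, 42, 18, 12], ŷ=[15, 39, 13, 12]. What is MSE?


Squared errors: (12-15)²=9, (42-39)²=9, (18-13)²=25, (12-12)²=0
Sum = 43
MSE = 43/4 = 43/4

43/4


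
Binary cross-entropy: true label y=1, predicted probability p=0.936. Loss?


BCE = -[y·ln(p) + (1-y)·ln(1-p)]
= -1·ln(0.936) - 0
= -ln(0.936) = 0.0661

0.0661


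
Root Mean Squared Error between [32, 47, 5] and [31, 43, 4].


MSE = 18/3 = 6
RMSE = √(18/3) = 2.4495

2.4495


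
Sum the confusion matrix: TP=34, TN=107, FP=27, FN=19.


Total = TP + TN + FP + FN
= 34 + 107 + 27 + 19
= 187
(Predicted positive: 61, predicted negative: 126)

187


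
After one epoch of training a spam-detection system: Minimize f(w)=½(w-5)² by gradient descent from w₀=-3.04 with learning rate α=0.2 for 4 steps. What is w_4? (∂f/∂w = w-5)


step 1: grad = -3.04-5 = -8.04; w = -3.04 - 0.2·(-8.04) = -1.432
step 2: grad = -1.432-5 = -6.432; w = -1.432 - 0.2·(-6.432) = -0.1456
step 3: grad = -0.1456-5 = -5.1456; w = -0.1456 - 0.2·(-5.1456) = 0.88352
step 4: grad = 0.88352-5 = -4.11648; w = 0.88352 - 0.2·(-4.11648) = 1.706816

1.706816


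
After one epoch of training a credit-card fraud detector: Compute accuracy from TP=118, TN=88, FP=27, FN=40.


Accuracy = (TP+TN)/(TP+TN+FP+FN)
= (118+88)/(273)
= 206/273 = 75.46%

75.46%


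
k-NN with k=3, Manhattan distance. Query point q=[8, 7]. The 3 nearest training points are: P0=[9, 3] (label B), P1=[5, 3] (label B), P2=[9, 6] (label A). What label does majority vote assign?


d(q,P0) = 5  (label B)
d(q,P1) = 7  (label B)
d(q,P2) = 2  (label A)
Votes: A=1, B=2
Majority → B

B


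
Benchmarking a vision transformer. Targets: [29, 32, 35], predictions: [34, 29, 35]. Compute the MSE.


Squared errors: (29-34)²=25, (32-29)²=9, (35-35)²=0
Sum = 34
MSE = 34/3 = 34/3

34/3


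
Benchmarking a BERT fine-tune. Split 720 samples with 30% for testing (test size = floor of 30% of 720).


Test = ⌊720·30/100⌋ = 216
Train = 720 - 216 = 504

Train: 504, Test: 216


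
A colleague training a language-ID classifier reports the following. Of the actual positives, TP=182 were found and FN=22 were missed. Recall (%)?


Recall = TP/(TP+FN)
= 182/(182+22)
= 182/204 = 89.22%

89.22%


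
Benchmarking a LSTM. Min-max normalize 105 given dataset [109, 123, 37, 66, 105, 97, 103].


min=37, max=123
(105-37)/(123-37) = 68/86 = 0.7907

0.7907


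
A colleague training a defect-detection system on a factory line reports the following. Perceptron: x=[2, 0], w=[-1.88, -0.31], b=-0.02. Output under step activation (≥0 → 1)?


z = (2)·(-1.88) + (0)·(-0.31) - 0.02
  = -3.78
step(z) = 0 (z<0)

0


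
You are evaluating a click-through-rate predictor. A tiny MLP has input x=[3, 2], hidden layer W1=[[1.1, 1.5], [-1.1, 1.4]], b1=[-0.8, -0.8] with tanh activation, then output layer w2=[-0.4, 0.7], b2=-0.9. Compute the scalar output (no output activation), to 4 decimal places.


z1[0] = (1.1)·(3) + (1.5)·(2) - 0.8 = 5.5
z1[1] = (-1.1)·(3) + (1.4)·(2) - 0.8 = -1.3
h = tanh(z1) = [1.0, -0.8617]
output = (-0.4)·(1.0) + (0.7)·(-0.8617) - 0.9 = -1.9032

-1.9032


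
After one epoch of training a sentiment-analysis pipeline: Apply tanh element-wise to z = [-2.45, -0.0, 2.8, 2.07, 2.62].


tanh(-2.45) = -0.9852
tanh(-0.0) = -0.0
tanh(2.8) = 0.9926
tanh(2.07) = 0.9687
tanh(2.62) = 0.9895
result = [-0.9852, -0.0, 0.9926, 0.9687, 0.9895]

[-0.9852, -0.0, 0.9926, 0.9687, 0.9895]


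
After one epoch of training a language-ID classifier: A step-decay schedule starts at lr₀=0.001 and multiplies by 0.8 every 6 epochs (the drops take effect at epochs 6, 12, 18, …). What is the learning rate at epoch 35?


n_drops = ⌊35/6⌋ = 5
lr = 0.001·0.8^5 = 0.001·0.32768 = 0.00032768

0.00032768


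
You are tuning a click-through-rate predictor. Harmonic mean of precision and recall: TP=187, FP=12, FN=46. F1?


Precision = 187/199 = 0.9397
Recall = 187/233 = 0.8026
F1 = 2·P·R/(P+R) = 2·TP/(2·TP+FP+FN) = 374/(374+12+46) = 374/432 = 0.8657

0.8657


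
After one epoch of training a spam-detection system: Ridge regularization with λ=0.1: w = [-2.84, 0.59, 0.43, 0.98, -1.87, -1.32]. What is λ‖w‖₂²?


‖w‖₂² = (-2.84)² + (0.59)² + (0.43)² + (0.98)² + (-1.87)² + (-1.32)²
     = 8.0656 + 0.3481 + 0.1849 + 0.9604 + 3.4969 + 1.7424
     = 14.7983
λ·‖w‖₂² = 0.1·14.7983 = 1.47983

1.47983


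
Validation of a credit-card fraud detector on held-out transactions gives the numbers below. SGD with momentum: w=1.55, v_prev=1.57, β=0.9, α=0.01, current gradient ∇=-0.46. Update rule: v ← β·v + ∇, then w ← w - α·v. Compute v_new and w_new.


v_new = 0.9·1.57 - 0.46 = 1.413 - 0.46 = 0.953
w_new = 1.55 - 0.01·0.953 = 1.55 - 0.00953 = 1.54047

v_new=0.953, w_new=1.54047


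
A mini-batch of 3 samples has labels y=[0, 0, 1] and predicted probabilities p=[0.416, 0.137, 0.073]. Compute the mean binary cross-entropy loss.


L[0] = -ln(1-0.416) = -ln(0.584) = 0.5379
L[1] = -ln(1-0.137) = -ln(0.863) = 0.1473
L[2] = -ln(0.073) = 2.6173
mean = (0.5379 + 0.1473 + 2.6173)/3 = 1.1008

1.1008


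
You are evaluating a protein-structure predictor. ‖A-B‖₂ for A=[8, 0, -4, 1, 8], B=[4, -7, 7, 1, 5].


d = √((8-4)² + (0+ 7)² + (-4-7)² + (1-1)² + (8-5)²)
  = √(16 + 49 + 121 + 0 + 9)
  = √195 = 13.9642

13.9642


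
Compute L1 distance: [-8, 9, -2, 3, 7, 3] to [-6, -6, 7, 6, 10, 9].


d = |-8+ 6| + |9+ 6| + |-2-7| + |3-6| + |7-10| + |3-9|
  = 2 + 15 + 9 + 3 + 3 + 6
  = 38

38


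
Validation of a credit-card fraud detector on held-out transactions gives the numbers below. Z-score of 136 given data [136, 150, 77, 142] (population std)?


μ = 126.25, σ = 28.865
z = (136 - 126.25)/28.865 = 0.3378

0.3378


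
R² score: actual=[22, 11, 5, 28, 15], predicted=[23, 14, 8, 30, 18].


ȳ = 16.2
SS_res = Σ(y-ŷ)² = 32
SS_tot = Σ(y-ȳ)² = 326.8
R² = 1 - SS_res/SS_tot = 1 - 0.0979 = 0.9021

0.9021


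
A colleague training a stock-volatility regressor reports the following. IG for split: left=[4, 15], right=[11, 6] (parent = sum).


Parent = [15, 21], H_parent = 0.9799
H_left = 0.7425 (n=19), H_right = 0.9367 (n=17)
H_children = (19/36)·0.7425 + (17/36)·0.9367 = 0.8342
IG = 0.9799 - 0.8342 = 0.1457

0.1457


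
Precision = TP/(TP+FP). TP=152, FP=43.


Precision = TP/(TP+FP)
= 152/(152+43)
= 152/195 = 77.95%

77.95%


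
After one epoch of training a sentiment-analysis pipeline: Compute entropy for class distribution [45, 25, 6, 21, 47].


Probabilities: [45/144, 25/144, 6/144, 21/144, 47/144] ≈ [0.3125, 0.1736, 0.0417, 0.1458, 0.3264]
H = -((45/144)·log₂(45/144) + (25/144)·log₂(25/144) + (6/144)·log₂(6/144) + (21/144)·log₂(21/144) + (47/144)·log₂(47/144))
  = 2.0863 bits

2.0863 bits


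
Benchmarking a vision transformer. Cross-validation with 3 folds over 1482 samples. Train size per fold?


Fold size = 1482/3 = 494
Training per fold = 1482 - 494 = 988

988


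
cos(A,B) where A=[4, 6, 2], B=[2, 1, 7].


A·B = 4·2 + 6·1 + 2·7 = 28
‖A‖ = √56 = 7.4833, ‖B‖ = √54 = 7.3485
cos = 28/(√56·√54) = 28/√3024 = 0.5092

0.5092


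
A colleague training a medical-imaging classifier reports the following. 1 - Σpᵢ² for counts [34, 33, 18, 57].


Probabilities: [34/142, 33/142, 18/142, 57/142] ≈ [0.2394, 0.2324, 0.1268, 0.4014]
Σpᵢ² = (1156 + 1089 + 324 + 3249)/142² = 5818/20164
Gini = 1 - Σpᵢ² = 1 - 5818/20164 = 0.7115

0.7115


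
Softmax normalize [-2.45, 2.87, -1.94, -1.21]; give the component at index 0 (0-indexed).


Exponentials: e^-2.45=0.0863, e^2.87=17.637, e^-1.94=0.1437, e^-1.21=0.2982
Sum = 18.1652
Softmax = [0.0048, 0.9709, 0.0079, 0.0164]
p[0] = 0.0863/18.1652 = 0.0048

0.0048


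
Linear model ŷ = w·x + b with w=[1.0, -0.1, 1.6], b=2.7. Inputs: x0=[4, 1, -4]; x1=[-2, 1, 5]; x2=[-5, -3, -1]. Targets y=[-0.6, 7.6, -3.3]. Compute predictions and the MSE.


ŷ0 = (1.0)·(4) + (-0.1)·(1) + (1.6)·(-4) + 2.7 = 0.2
ŷ1 = (1.0)·(-2) + (-0.1)·(1) + (1.6)·(5) + 2.7 = 8.6
ŷ2 = (1.0)·(-5) + (-0.1)·(-3) + (1.6)·(-1) + 2.7 = -3.6
errors² = [0.64, 1.0, 0.09]
MSE = 1.7300/3 = 0.5767

0.5767


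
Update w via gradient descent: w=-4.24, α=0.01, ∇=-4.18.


w_new = w - α·∇
= -4.24 - 0.01·-4.18
= -4.24 + 0.0418
= -4.1982

-4.1982


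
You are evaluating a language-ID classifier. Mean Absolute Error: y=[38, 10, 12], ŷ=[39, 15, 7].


Absolute errors: |38-39|=1, |10-15|=5, |12-7|=5
Sum = 11
MAE = 11/3 = 11/3

11/3


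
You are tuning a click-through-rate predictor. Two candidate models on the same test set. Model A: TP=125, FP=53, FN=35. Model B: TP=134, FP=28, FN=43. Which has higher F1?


Model A: P=125/178=0.7022, R=125/160=0.7812, F1=2PR/(P+R)=2TP/(2TP+FP+FN)=250/338=0.7396
Model B: P=134/162=0.8272, R=134/177=0.7571, F1=2PR/(P+R)=2TP/(2TP+FP+FN)=268/339=0.7906
0.7396 < 0.7906 → Model B

Model B


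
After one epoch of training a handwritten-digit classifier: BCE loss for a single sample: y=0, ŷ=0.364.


BCE = -[y·ln(p) + (1-y)·ln(1-p)]
= -0 - 1·ln(1-0.364)
= -ln(0.636) = 0.4526

0.4526


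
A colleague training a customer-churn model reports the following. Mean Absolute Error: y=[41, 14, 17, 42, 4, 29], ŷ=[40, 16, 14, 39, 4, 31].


Absolute errors: |41-40|=1, |14-16|=2, |17-14|=3, |42-39|=3, |4-4|=0, |29-31|=2
Sum = 11
MAE = 11/6 = 11/6

11/6


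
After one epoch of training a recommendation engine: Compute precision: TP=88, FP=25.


Precision = TP/(TP+FP)
= 88/(88+25)
= 88/113 = 77.88%

77.88%


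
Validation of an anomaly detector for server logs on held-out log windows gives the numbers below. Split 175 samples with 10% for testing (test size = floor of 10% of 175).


Test = ⌊175·10/100⌋ = 17
Train = 175 - 17 = 158

Train: 158, Test: 17


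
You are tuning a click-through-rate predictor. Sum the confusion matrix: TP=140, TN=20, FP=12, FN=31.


Total = TP + TN + FP + FN
= 140 + 20 + 12 + 31
= 203
(Predicted positive: 152, predicted negative: 51)

203


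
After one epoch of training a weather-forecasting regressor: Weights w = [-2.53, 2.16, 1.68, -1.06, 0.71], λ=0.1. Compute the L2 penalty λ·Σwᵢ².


‖w‖₂² = (-2.53)² + (2.16)² + (1.68)² + (-1.06)² + (0.71)²
     = 6.4009 + 4.6656 + 2.8224 + 1.1236 + 0.5041
     = 15.5166
λ·‖w‖₂² = 0.1·15.5166 = 1.55166

1.55166


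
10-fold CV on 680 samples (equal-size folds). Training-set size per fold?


Fold size = 680/10 = 68
Training per fold = 680 - 68 = 612

612


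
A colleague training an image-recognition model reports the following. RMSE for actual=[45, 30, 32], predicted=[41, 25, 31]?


MSE = 42/3 = 14
RMSE = √(42/3) = 3.7417

3.7417


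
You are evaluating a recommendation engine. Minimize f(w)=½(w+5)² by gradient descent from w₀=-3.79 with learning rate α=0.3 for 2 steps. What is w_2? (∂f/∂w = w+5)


step 1: grad = -3.79+5 = 1.21; w = -3.79 - 0.3·(1.21) = -4.153
step 2: grad = -4.153+5 = 0.847; w = -4.153 - 0.3·(0.847) = -4.4071

-4.4071


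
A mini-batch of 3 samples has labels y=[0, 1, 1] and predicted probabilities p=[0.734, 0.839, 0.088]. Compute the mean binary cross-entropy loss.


L[0] = -ln(1-0.734) = -ln(0.266) = 1.3243
L[1] = -ln(0.839) = 0.1755
L[2] = -ln(0.088) = 2.4304
mean = (1.3243 + 0.1755 + 2.4304)/3 = 1.3101

1.3101


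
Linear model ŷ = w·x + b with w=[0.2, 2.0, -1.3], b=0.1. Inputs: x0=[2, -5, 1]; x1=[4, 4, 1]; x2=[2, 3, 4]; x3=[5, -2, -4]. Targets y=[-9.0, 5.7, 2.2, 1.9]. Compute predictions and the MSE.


ŷ0 = (0.2)·(2) + (2.0)·(-5) + (-1.3)·(1) + 0.1 = -10.8
ŷ1 = (0.2)·(4) + (2.0)·(4) + (-1.3)·(1) + 0.1 = 7.6
ŷ2 = (0.2)·(2) + (2.0)·(3) + (-1.3)·(4) + 0.1 = 1.3
ŷ3 = (0.2)·(5) + (2.0)·(-2) + (-1.3)·(-4) + 0.1 = 2.3
errors² = [3.24, 3.61, 0.81, 0.16]
MSE = 7.8200/4 = 1.955

1.955


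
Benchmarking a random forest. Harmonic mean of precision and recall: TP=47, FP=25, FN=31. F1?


Precision = 47/72 = 0.6528
Recall = 47/78 = 0.6026
F1 = 2·P·R/(P+R) = 2·TP/(2·TP+FP+FN) = 94/(94+25+31) = 94/150 = 0.6267

0.6267


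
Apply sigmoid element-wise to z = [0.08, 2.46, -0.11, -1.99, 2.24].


σ(0.08) = 1/(1+e^-0.08) = 0.52
σ(2.46) = 1/(1+e^-2.46) = 0.9213
σ(-0.11) = 1/(1+e^0.11) = 0.4725
σ(-1.99) = 1/(1+e^1.99) = 0.1203
σ(2.24) = 1/(1+e^-2.24) = 0.9038
result = [0.52, 0.9213, 0.4725, 0.1203, 0.9038]

[0.52, 0.9213, 0.4725, 0.1203, 0.9038]


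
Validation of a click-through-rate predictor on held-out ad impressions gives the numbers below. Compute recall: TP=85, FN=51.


Recall = TP/(TP+FN)
= 85/(85+51)
= 85/136 = 62.5%

62.5%


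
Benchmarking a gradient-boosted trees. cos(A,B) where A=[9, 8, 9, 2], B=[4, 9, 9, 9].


A·B = 9·4 + 8·9 + 9·9 + 2·9 = 207
‖A‖ = √230 = 15.1658, ‖B‖ = √259 = 16.0935
cos = 207/(√230·√259) = 207/√59570 = 0.8481

0.8481


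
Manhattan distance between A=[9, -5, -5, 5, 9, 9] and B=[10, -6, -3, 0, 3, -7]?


d = |9-10| + |-5+ 6| + |-5+ 3| + |5-0| + |9-3| + |9+ 7|
  = 1 + 1 + 2 + 5 + 6 + 16
  = 31

31


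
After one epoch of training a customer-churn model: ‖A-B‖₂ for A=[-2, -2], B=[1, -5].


d = √((-2-1)² + (-2+ 5)²)
  = √(9 + 9)
  = √18 = 4.2426

4.2426


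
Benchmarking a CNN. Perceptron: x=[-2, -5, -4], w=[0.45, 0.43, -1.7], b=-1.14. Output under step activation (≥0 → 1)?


z = (-2)·(0.45) + (-5)·(0.43) + (-4)·(-1.7) - 1.14
  = 2.61
step(z) = 1 (z≥0)

1


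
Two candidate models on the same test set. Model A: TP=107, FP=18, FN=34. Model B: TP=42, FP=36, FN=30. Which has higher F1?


Model A: P=107/125=0.856, R=107/141=0.7589, F1=2PR/(P+R)=2TP/(2TP+FP+FN)=214/266=0.8045
Model B: P=42/78=0.5385, R=42/72=0.5833, F1=2PR/(P+R)=2TP/(2TP+FP+FN)=84/150=0.56
0.8045 > 0.56 → Model A

Model A


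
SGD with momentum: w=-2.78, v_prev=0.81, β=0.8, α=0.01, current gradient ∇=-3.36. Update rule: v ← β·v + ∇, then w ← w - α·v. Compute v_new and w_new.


v_new = 0.8·0.81 - 3.36 = 0.648 - 3.36 = -2.712
w_new = -2.78 - 0.01·-2.712 = -2.78 + 0.02712 = -2.75288

v_new=-2.712, w_new=-2.75288


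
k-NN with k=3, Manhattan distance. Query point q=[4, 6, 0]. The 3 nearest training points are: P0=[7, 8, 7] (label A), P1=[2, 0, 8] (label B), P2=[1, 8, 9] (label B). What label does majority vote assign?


d(q,P0) = 12  (label A)
d(q,P1) = 16  (label B)
d(q,P2) = 14  (label B)
Votes: A=1, B=2
Majority → B

B


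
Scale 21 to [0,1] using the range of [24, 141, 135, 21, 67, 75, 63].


min=21, max=141
(21-21)/(141-21) = 0/120 = 0.0

0.0


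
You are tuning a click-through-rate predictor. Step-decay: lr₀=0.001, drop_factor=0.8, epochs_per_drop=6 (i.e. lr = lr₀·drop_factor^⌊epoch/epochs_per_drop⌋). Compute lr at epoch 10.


n_drops = ⌊10/6⌋ = 1
lr = 0.001·0.8^1 = 0.001·0.8 = 0.0008

0.0008


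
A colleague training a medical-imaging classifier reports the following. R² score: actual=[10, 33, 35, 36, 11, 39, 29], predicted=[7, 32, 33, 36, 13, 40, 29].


ȳ = 27.5714
SS_res = Σ(y-ŷ)² = 19
SS_tot = Σ(y-ȳ)² = 871.71
R² = 1 - SS_res/SS_tot = 1 - 0.0218 = 0.9782

0.9782


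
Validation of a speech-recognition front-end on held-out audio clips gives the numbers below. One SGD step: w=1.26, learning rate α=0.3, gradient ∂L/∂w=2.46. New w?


w_new = w - α·∇
= 1.26 - 0.3·2.46
= 1.26 - 0.738
= 0.522

0.522


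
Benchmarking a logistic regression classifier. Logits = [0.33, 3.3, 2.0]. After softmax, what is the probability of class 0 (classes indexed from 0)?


Exponentials: e^0.33=1.391, e^3.3=27.1126, e^2.0=7.3891
Sum = 35.8927
Softmax = [0.0388, 0.7554, 0.2059]
p[0] = 1.391/35.8927 = 0.0388

0.0388


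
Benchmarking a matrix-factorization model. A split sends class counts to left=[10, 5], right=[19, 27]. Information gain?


Parent = [29, 32], H_parent = 0.9983
H_left = 0.9183 (n=15), H_right = 0.9781 (n=46)
H_children = (15/61)·0.9183 + (46/61)·0.9781 = 0.9634
IG = 0.9983 - 0.9634 = 0.0349

0.0349


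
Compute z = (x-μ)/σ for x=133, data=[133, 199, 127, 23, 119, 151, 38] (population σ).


μ = 112.8571, σ = 57.5659
z = (133 - 112.8571)/57.5659 = 0.3499

0.3499


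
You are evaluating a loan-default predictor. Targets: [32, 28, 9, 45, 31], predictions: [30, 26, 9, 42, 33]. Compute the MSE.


Squared errors: (32-30)²=4, (28-26)²=4, (9-9)²=0, (45-42)²=9, (31-33)²=4
Sum = 21
MSE = 21/5 = 21/5

21/5


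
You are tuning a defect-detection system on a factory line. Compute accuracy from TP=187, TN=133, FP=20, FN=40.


Accuracy = (TP+TN)/(TP+TN+FP+FN)
= (187+133)/(380)
= 320/380 = 84.21%

84.21%


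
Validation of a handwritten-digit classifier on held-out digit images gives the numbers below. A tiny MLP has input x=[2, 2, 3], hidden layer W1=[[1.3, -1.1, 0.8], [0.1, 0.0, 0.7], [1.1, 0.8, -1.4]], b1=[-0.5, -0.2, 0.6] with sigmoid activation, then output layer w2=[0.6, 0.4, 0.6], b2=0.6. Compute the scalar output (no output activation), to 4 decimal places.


z1[0] = (1.3)·(2) + (-1.1)·(2) + (0.8)·(3) - 0.5 = 2.3
z1[1] = (0.1)·(2) + (0.0)·(2) + (0.7)·(3) - 0.2 = 2.1
z1[2] = (1.1)·(2) + (0.8)·(2) + (-1.4)·(3) + 0.6 = 0.2
h = sigmoid(z1) = [0.9089, 0.8909, 0.5498]
output = (0.6)·(0.9089) + (0.4)·(0.8909) + (0.6)·(0.5498) + 0.6 = 1.8316

1.8316


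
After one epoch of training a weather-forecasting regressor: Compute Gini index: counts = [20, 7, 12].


Probabilities: [20/39, 7/39, 12/39] ≈ [0.5128, 0.1795, 0.3077]
Σpᵢ² = (400 + 49 + 144)/39² = 593/1521
Gini = 1 - Σpᵢ² = 1 - 593/1521 = 0.6101

0.6101


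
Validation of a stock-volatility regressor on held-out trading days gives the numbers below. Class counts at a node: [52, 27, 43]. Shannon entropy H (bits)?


Probabilities: [52/122, 27/122, 43/122] ≈ [0.4262, 0.2213, 0.3525]
H = -((52/122)·log₂(52/122) + (27/122)·log₂(27/122) + (43/122)·log₂(43/122))
  = 1.5362 bits

1.5362 bits


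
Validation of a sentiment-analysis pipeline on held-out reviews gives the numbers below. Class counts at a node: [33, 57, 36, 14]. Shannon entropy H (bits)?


Probabilities: [33/140, 57/140, 36/140, 14/140] ≈ [0.2357, 0.4071, 0.2571, 0.1]
H = -((33/140)·log₂(33/140) + (57/140)·log₂(57/140) + (36/140)·log₂(36/140) + (14/140)·log₂(14/140))
  = 1.8553 bits

1.8553 bits


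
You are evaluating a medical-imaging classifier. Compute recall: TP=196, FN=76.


Recall = TP/(TP+FN)
= 196/(196+76)
= 196/272 = 72.06%

72.06%


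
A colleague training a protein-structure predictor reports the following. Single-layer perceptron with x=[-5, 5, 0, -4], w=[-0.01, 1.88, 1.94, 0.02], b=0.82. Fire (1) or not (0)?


z = (-5)·(-0.01) + (5)·(1.88) + (0)·(1.94) + (-4)·(0.02) + 0.82
  = 10.19
step(z) = 1 (z≥0)

1


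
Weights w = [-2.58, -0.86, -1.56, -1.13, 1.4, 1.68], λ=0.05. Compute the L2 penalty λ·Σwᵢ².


‖w‖₂² = (-2.58)² + (-0.86)² + (-1.56)² + (-1.13)² + (1.4)² + (1.68)²
     = 6.6564 + 0.7396 + 2.4336 + 1.2769 + 1.96 + 2.8224
     = 15.8889
λ·‖w‖₂² = 0.05·15.8889 = 0.794445

0.794445


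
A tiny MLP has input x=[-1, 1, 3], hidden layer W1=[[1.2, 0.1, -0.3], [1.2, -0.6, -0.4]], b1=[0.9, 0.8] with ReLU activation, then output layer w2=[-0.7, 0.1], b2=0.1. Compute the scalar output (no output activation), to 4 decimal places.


z1[0] = (1.2)·(-1) + (0.1)·(1) + (-0.3)·(3) + 0.9 = -1.1
z1[1] = (1.2)·(-1) + (-0.6)·(1) + (-0.4)·(3) + 0.8 = -2.2
h = ReLU(z1) = [0.0, 0.0]
output = (-0.7)·(0.0) + (0.1)·(0.0) + 0.1 = 0.1

0.1


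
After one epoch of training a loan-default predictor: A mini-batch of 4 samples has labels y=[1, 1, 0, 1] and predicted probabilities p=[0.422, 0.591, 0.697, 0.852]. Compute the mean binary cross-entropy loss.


L[0] = -ln(0.422) = 0.8627
L[1] = -ln(0.591) = 0.5259
L[2] = -ln(1-0.697) = -ln(0.303) = 1.194
L[3] = -ln(0.852) = 0.1602
mean = (0.8627 + 0.5259 + 1.194 + 0.1602)/4 = 0.6857

0.6857


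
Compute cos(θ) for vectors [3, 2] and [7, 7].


A·B = 3·7 + 2·7 = 35
‖A‖ = √13 = 3.6056, ‖B‖ = √98 = 9.8995
cos = 35/(√13·√98) = 35/√1274 = 0.9806

0.9806


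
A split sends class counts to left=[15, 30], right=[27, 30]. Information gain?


Parent = [42, 60], H_parent = 0.9774
H_left = 0.9183 (n=45), H_right = 0.998 (n=57)
H_children = (45/102)·0.9183 + (57/102)·0.998 = 0.9628
IG = 0.9774 - 0.9628 = 0.0146

0.0146


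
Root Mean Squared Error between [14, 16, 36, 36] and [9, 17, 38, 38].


MSE = 34/4 = 8.5
RMSE = √(34/4) = 2.9155

2.9155


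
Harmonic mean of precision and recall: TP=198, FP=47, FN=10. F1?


Precision = 198/245 = 0.8082
Recall = 198/208 = 0.9519
F1 = 2·P·R/(P+R) = 2·TP/(2·TP+FP+FN) = 396/(396+47+10) = 396/453 = 0.8742

0.8742


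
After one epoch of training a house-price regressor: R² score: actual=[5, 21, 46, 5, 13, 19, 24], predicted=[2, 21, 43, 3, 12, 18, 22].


ȳ = 19
SS_res = Σ(y-ŷ)² = 28
SS_tot = Σ(y-ȳ)² = 1186
R² = 1 - SS_res/SS_tot = 1 - 0.0236 = 0.9764

0.9764


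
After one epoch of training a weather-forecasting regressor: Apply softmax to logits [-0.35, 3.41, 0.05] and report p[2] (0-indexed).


Exponentials: e^-0.35=0.7047, e^3.41=30.2652, e^0.05=1.0513
Sum = 32.0212
Softmax = [0.022, 0.9452, 0.0328]
p[2] = 1.0513/32.0212 = 0.0328

0.0328


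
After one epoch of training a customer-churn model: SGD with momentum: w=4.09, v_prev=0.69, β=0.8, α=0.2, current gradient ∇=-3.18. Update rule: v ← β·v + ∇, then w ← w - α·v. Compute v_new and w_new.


v_new = 0.8·0.69 - 3.18 = 0.552 - 3.18 = -2.628
w_new = 4.09 - 0.2·-2.628 = 4.09 + 0.5256 = 4.6156

v_new=-2.628, w_new=4.6156


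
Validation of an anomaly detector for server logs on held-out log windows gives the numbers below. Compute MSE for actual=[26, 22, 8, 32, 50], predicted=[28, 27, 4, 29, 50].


Squared errors: (26-28)²=4, (22-27)²=25, (8-4)²=16, (32-29)²=9, (50-50)²=0
Sum = 54
MSE = 54/5 = 54/5

54/5


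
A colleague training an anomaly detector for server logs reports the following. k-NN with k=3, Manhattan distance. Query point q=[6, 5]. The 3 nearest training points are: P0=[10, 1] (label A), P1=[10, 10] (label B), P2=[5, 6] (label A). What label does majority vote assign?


d(q,P0) = 8  (label A)
d(q,P1) = 9  (label B)
d(q,P2) = 2  (label A)
Votes: A=2, B=1
Majority → A

A


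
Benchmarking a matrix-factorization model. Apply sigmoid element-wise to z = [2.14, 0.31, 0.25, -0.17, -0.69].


σ(2.14) = 1/(1+e^-2.14) = 0.8947
σ(0.31) = 1/(1+e^-0.31) = 0.5769
σ(0.25) = 1/(1+e^-0.25) = 0.5622
σ(-0.17) = 1/(1+e^0.17) = 0.4576
σ(-0.69) = 1/(1+e^0.69) = 0.334
result = [0.8947, 0.5769, 0.5622, 0.4576, 0.334]

[0.8947, 0.5769, 0.5622, 0.4576, 0.334]


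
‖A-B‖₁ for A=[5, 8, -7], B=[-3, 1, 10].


d = |5+ 3| + |8-1| + |-7-10|
  = 8 + 7 + 17
  = 32

32


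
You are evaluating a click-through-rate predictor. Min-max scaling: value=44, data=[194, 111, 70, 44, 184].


min=44, max=194
(44-44)/(194-44) = 0/150 = 0.0

0.0


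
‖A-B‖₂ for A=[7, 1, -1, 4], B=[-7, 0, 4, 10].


d = √((7+ 7)² + (1-0)² + (-1-4)² + (4-10)²)
  = √(196 + 1 + 25 + 36)
  = √258 = 16.0624

16.0624


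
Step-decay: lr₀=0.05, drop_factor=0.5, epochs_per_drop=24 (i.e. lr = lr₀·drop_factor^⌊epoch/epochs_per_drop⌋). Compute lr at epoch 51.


n_drops = ⌊51/24⌋ = 2
lr = 0.05·0.5^2 = 0.05·0.25 = 0.0125

0.0125


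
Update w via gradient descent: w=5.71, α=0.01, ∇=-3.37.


w_new = w - α·∇
= 5.71 - 0.01·-3.37
= 5.71 + 0.0337
= 5.7437

5.7437


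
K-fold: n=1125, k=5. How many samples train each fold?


Fold size = 1125/5 = 225
Training per fold = 1125 - 225 = 900

900


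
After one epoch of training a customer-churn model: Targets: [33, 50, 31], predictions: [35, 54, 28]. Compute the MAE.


Absolute errors: |33-35|=2, |50-54|=4, |31-28|=3
Sum = 9
MAE = 9/3 = 3

3


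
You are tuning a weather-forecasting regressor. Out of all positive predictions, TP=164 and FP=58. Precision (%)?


Precision = TP/(TP+FP)
= 164/(164+58)
= 164/222 = 73.87%

73.87%


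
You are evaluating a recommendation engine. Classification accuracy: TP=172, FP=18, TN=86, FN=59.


Accuracy = (TP+TN)/(TP+TN+FP+FN)
= (172+86)/(335)
= 258/335 = 77.01%

77.01%


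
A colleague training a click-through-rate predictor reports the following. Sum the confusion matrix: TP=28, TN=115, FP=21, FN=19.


Total = TP + TN + FP + FN
= 28 + 115 + 21 + 19
= 183
(Predicted positive: 49, predicted negative: 134)

183


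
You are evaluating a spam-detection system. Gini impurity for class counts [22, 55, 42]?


Probabilities: [22/119, 55/119, 42/119] ≈ [0.1849, 0.4622, 0.3529]
Σpᵢ² = (484 + 3025 + 1764)/119² = 5273/14161
Gini = 1 - Σpᵢ² = 1 - 5273/14161 = 0.6276

0.6276


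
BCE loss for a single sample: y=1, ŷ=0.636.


BCE = -[y·ln(p) + (1-y)·ln(1-p)]
= -1·ln(0.636) - 0
= -ln(0.636) = 0.4526

0.4526


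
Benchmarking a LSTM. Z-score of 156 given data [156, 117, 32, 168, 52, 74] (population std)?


μ = 99.8333, σ = 51.0765
z = (156 - 99.8333)/51.0765 = 1.0997

1.0997


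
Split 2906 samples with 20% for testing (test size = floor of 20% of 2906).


Test = ⌊2906·20/100⌋ = 581
Train = 2906 - 581 = 2325

Train: 2325, Test: 581


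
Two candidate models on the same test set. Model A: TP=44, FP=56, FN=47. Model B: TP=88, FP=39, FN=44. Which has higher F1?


Model A: P=44/100=0.44, R=44/91=0.4835, F1=2PR/(P+R)=2TP/(2TP+FP+FN)=88/191=0.4607
Model B: P=88/127=0.6929, R=88/132=0.6667, F1=2PR/(P+R)=2TP/(2TP+FP+FN)=176/259=0.6795
0.4607 < 0.6795 → Model B

Model B


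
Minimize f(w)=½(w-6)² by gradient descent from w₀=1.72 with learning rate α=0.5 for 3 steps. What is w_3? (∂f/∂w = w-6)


step 1: grad = 1.72-6 = -4.28; w = 1.72 - 0.5·(-4.28) = 3.86
step 2: grad = 3.86-6 = -2.14; w = 3.86 - 0.5·(-2.14) = 4.93
step 3: grad = 4.93-6 = -1.07; w = 4.93 - 0.5·(-1.07) = 5.465

5.465


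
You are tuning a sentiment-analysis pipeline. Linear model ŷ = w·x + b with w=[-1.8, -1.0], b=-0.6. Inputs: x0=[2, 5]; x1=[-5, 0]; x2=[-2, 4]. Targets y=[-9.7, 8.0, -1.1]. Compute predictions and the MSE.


ŷ0 = (-1.8)·(2) + (-1.0)·(5) - 0.6 = -9.2
ŷ1 = (-1.8)·(-5) + (-1.0)·(0) - 0.6 = 8.4
ŷ2 = (-1.8)·(-2) + (-1.0)·(4) - 0.6 = -1.0
errors² = [0.25, 0.16, 0.01]
MSE = 0.4200/3 = 0.14

0.14


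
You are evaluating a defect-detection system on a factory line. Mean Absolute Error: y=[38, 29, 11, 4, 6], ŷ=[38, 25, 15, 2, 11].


Absolute errors: |38-38|=0, |29-25|=4, |11-15|=4, |4-2|=2, |6-11|=5
Sum = 15
MAE = 15/5 = 3

3


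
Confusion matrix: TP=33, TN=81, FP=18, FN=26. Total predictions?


Total = TP + TN + FP + FN
= 33 + 81 + 18 + 26
= 158
(Predicted positive: 51, predicted negative: 107)

158


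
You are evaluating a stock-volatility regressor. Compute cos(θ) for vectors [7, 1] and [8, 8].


A·B = 7·8 + 1·8 = 64
‖A‖ = √50 = 7.0711, ‖B‖ = √128 = 11.3137
cos = 64/(√50·√128) = 64/√6400 = 0.8

0.8


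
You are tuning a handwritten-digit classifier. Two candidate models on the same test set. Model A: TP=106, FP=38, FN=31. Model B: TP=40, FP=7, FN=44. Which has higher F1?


Model A: P=106/144=0.7361, R=106/137=0.7737, F1=2PR/(P+R)=2TP/(2TP+FP+FN)=212/281=0.7544
Model B: P=40/47=0.8511, R=40/84=0.4762, F1=2PR/(P+R)=2TP/(2TP+FP+FN)=80/131=0.6107
0.7544 > 0.6107 → Model A

Model A


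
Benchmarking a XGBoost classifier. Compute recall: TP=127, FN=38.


Recall = TP/(TP+FN)
= 127/(127+38)
= 127/165 = 76.97%

76.97%


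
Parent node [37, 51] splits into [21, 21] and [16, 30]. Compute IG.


Parent = [37, 51], H_parent = 0.9817
H_left = 1 (n=42), H_right = 0.9321 (n=46)
H_children = (42/88)·1 + (46/88)·0.9321 = 0.9645
IG = 0.9817 - 0.9645 = 0.0172

0.0172


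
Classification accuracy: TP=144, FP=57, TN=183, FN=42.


Accuracy = (TP+TN)/(TP+TN+FP+FN)
= (144+183)/(426)
= 327/426 = 76.76%

76.76%


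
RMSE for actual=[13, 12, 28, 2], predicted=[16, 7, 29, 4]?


MSE = 39/4 = 9.75
RMSE = √(39/4) = 3.1225

3.1225


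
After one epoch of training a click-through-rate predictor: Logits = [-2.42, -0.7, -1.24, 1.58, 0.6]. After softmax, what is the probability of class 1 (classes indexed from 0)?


Exponentials: e^-2.42=0.0889, e^-0.7=0.4966, e^-1.24=0.2894, e^1.58=4.855, e^0.6=1.8221
Sum = 7.552
Softmax = [0.0118, 0.0658, 0.0383, 0.6429, 0.2413]
p[1] = 0.4966/7.552 = 0.0658

0.0658


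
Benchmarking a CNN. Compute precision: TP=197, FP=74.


Precision = TP/(TP+FP)
= 197/(197+74)
= 197/271 = 72.69%

72.69%


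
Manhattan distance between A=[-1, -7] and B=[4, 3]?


d = |-1-4| + |-7-3|
  = 5 + 10
  = 15

15


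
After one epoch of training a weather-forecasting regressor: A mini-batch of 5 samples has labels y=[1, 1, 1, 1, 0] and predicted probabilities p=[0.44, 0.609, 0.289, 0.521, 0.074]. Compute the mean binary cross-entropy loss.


L[0] = -ln(0.44) = 0.821
L[1] = -ln(0.609) = 0.4959
L[2] = -ln(0.289) = 1.2413
L[3] = -ln(0.521) = 0.652
L[4] = -ln(1-0.074) = -ln(0.926) = 0.0769
mean = (0.821 + 0.4959 + 1.2413 + 0.652 + 0.0769)/5 = 0.6574

0.6574


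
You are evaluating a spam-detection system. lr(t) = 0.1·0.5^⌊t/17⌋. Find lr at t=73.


n_drops = ⌊73/17⌋ = 4
lr = 0.1·0.5^4 = 0.1·0.0625 = 0.00625

0.00625


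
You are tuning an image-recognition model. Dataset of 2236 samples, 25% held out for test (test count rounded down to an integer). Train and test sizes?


Test = ⌊2236·25/100⌋ = 559
Train = 2236 - 559 = 1677

Train: 1677, Test: 559


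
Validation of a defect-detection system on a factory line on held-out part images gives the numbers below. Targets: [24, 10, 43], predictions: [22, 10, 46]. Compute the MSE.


Squared errors: (24-22)²=4, (10-10)²=0, (43-46)²=9
Sum = 13
MSE = 13/3 = 13/3

13/3


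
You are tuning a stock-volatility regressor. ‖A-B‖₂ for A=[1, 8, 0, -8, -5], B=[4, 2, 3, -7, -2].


d = √((1-4)² + (8-2)² + (0-3)² + (-8+ 7)² + (-5+ 2)²)
  = √(9 + 36 + 9 + 1 + 9)
  = √64 = 8.0

8.0


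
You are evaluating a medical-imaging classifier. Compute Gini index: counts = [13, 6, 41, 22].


Probabilities: [13/82, 6/82, 41/82, 22/82] ≈ [0.1585, 0.0732, 0.5, 0.2683]
Σpᵢ² = (169 + 36 + 1681 + 484)/82² = 2370/6724
Gini = 1 - Σpᵢ² = 1 - 2370/6724 = 0.6475

0.6475


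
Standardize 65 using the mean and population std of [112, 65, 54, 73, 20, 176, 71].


μ = 81.5714, σ = 46.0647
z = (65 - 81.5714)/46.0647 = -0.3597

-0.3597


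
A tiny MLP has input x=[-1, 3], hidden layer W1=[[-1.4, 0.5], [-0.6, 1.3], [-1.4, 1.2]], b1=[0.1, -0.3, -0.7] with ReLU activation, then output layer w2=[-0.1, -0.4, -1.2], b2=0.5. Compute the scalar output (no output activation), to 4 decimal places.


z1[0] = (-1.4)·(-1) + (0.5)·(3) + 0.1 = 3.0
z1[1] = (-0.6)·(-1) + (1.3)·(3) - 0.3 = 4.2
z1[2] = (-1.4)·(-1) + (1.2)·(3) - 0.7 = 4.3
h = ReLU(z1) = [3.0, 4.2, 4.3]
output = (-0.1)·(3.0) + (-0.4)·(4.2) + (-1.2)·(4.3) + 0.5 = -6.64

-6.64


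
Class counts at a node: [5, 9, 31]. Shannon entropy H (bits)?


Probabilities: [5/45, 9/45, 31/45] ≈ [0.1111, 0.2, 0.6889]
H = -((5/45)·log₂(5/45) + (9/45)·log₂(9/45) + (31/45)·log₂(31/45))
  = 1.187 bits

1.187 bits


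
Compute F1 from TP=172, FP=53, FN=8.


Precision = 172/225 = 0.7644
Recall = 172/180 = 0.9556
F1 = 2·P·R/(P+R) = 2·TP/(2·TP+FP+FN) = 344/(344+53+8) = 344/405 = 0.8494

0.8494


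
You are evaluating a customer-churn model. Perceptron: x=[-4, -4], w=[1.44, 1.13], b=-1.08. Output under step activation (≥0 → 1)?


z = (-4)·(1.44) + (-4)·(1.13) - 1.08
  = -11.36
step(z) = 0 (z<0)

0


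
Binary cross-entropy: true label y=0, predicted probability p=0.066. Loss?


BCE = -[y·ln(p) + (1-y)·ln(1-p)]
= -0 - 1·ln(1-0.066)
= -ln(0.934) = 0.0683

0.0683


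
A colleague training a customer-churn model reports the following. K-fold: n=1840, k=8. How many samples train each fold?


Fold size = 1840/8 = 230
Training per fold = 1840 - 230 = 1610

1610


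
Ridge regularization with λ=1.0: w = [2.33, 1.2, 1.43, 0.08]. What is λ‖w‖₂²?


‖w‖₂² = (2.33)² + (1.2)² + (1.43)² + (0.08)²
     = 5.4289 + 1.44 + 2.0449 + 0.0064
     = 8.9202
λ·‖w‖₂² = 1.0·8.9202 = 8.9202

8.9202


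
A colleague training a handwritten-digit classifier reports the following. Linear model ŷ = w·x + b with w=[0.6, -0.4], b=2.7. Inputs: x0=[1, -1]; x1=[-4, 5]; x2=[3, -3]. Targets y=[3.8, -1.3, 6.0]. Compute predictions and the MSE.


ŷ0 = (0.6)·(1) + (-0.4)·(-1) + 2.7 = 3.7
ŷ1 = (0.6)·(-4) + (-0.4)·(5) + 2.7 = -1.7
ŷ2 = (0.6)·(3) + (-0.4)·(-3) + 2.7 = 5.7
errors² = [0.01, 0.16, 0.09]
MSE = 0.2600/3 = 0.0867

0.0867
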